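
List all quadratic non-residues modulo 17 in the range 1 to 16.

3, 5, 6, 7, 10, 11, 12, 14

Square k = 1,…,8 (k and 17−k give the same square):
1²=1, 2²=4, 3²=9, 4²=16, 5²≡8, 6²≡2, 7²≡15, 8²≡13 (mod 17).
The residues are {1, 2, 4, 8, 9, 13, 15, 16}; the non-residues are the remaining 8 nonzero classes.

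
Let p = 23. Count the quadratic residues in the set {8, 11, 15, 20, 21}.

1

(8/23) = +1 → QR.
(11/23) = -1 → non-residue.
(15/23) = -1 → non-residue.
(20/23) = -1 → non-residue.
(21/23) = -1 → non-residue.
Total quadratic residues among the 5: 1.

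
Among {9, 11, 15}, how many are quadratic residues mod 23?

1

(9/23) = +1 → QR.
(11/23) = -1 → non-residue.
(15/23) = -1 → non-residue.
Total quadratic residues among the 3: 1.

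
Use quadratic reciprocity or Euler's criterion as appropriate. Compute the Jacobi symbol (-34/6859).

First reduce: -34 ≡ 6825 (mod 6859).
Reciprocity: 6825 ≡ 1 and 6859 ≡ 3 (mod 4), so (6825/6859) = +(6859/6825).
Reduce top mod 6825: now compute (34/6825).
Pull out 2: since 6825 ≡ 1 (mod 8), (2/6825) = +1.
Reciprocity: 17 ≡ 1 and 6825 ≡ 1 (mod 4), so (17/6825) = +(6825/17).
Reduce top mod 17: now compute (8/17).
Pull out 2^3: since 17 ≡ 1 (mod 8), (2/17) = +1, so (2/17)^3 = +1.
Reached (1/17) = 1. Collecting the sign flips along the way, the symbol is +1.

1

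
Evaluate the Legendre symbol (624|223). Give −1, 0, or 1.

1

Euler's criterion: (624/223) ≡ 178^111 (mod 223).
178^2 ≡ 18 (mod 223)
178^4 ≡ 101 (mod 223)
178^8 ≡ 166 (mod 223)
178^16 ≡ 127 (mod 223)
178^32 ≡ 73 (mod 223)
178^64 ≡ 200 (mod 223)
178^111 = 178^(64+32+8+4+2+1) ≡ 1 (mod 223).
Result is 1, so (624/223) = 1.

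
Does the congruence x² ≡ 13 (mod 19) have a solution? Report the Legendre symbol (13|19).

Reciprocity: 13 ≡ 1 and 19 ≡ 3 (mod 4), so (13/19) = +(19/13).
Reduce top mod 13: now compute (6/13).
Pull out 2: since 13 ≡ 5 (mod 8), (2/13) = -1.
Reciprocity: 3 ≡ 3 and 13 ≡ 1 (mod 4), so (3/13) = +(13/3).
Reduce top mod 3: now compute (1/3).
Reached (1/3) = 1. Collecting the sign flips along the way, the symbol is -1.

-1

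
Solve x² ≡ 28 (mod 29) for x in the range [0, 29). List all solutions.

12, 17

29 ≡ 1 (mod 4), so we find a root by search.
Trying successive values, 12² = 144 ≡ 28 (mod 29). The other root is 29 − 12 = 17.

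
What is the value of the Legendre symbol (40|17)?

Euler's criterion: (40/17) ≡ 6^8 (mod 17).
6^2 ≡ 2 (mod 17)
6^4 ≡ 4 (mod 17)
6^8 ≡ 16 (mod 17)
6^8 = 6^(8) ≡ 16 (mod 17).
Result is 16 ≡ −1, so (40/17) = −1.

-1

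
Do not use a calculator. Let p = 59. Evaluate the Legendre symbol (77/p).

-1

First reduce: 77 ≡ 18 (mod 59).
Pull out 2: since 59 ≡ 3 (mod 8), (2/59) = -1.
Reciprocity: 9 ≡ 1 and 59 ≡ 3 (mod 4), so (9/59) = +(59/9).
Reduce top mod 9: now compute (5/9).
Reciprocity: 5 ≡ 1 and 9 ≡ 1 (mod 4), so (5/9) = +(9/5).
Reduce top mod 5: now compute (4/5).
Pull out 2^2: since 5 ≡ 5 (mod 8), (2/5) = -1, so (2/5)^2 = +1.
Reached (1/5) = 1. Collecting the sign flips along the way, the symbol is -1.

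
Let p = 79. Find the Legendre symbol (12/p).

-1

Pull out 2^2: since 79 ≡ 7 (mod 8), (2/79) = +1, so (2/79)^2 = +1.
Reciprocity: 3 ≡ 3 and 79 ≡ 3 (mod 4), so (3/79) = −(79/3).
Reduce top mod 3: now compute (1/3).
Reached (1/3) = 1. Collecting the sign flips along the way, the symbol is -1.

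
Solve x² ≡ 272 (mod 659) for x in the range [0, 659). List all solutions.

Since 659 ≡ 3 (mod 4), a square root of 272 is 272^((659+1)/4) = 272^165 mod 659.
Repeated squaring: 272^2≡176, 272^4≡3, 272^8≡9, 272^16≡81, 272^32≡630, 272^64≡182, 272^128≡174 (mod 659).
272^165 = 272^(128+32+4+1) ≡ 555 (mod 659).
Check: 555² = 308025 ≡ 272 (mod 659). The two roots are 104 and 555.

104, 555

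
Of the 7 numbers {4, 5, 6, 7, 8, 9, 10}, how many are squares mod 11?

3

(4/11) = +1 → QR.
(5/11) = +1 → QR.
(6/11) = -1 → non-residue.
(7/11) = -1 → non-residue.
(8/11) = -1 → non-residue.
(9/11) = +1 → QR.
(10/11) = -1 → non-residue.
Total quadratic residues among the 7: 3.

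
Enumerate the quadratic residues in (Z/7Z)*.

Square k = 1,…,3 (k and 7−k give the same square):
1²=1, 2²=4, 3²≡2 (mod 7).
So the quadratic residues mod 7 are {1, 2, 4}.

1, 2, 4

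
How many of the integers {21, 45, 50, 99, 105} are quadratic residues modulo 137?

3

(21/137) = -1 → non-residue.
(45/137) = -1 → non-residue.
(50/137) = +1 → QR.
(99/137) = +1 → QR.
(105/137) = +1 → QR.
Total quadratic residues among the 5: 3.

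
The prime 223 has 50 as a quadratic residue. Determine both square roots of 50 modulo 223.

Since 223 ≡ 3 (mod 4), a square root of 50 is 50^((223+1)/4) = 50^56 mod 223.
Repeated squaring: 50^2≡47, 50^4≡202, 50^8≡218, 50^16≡25, 50^32≡179 (mod 223).
50^56 = 50^(32+16+8) ≡ 148 (mod 223).
Check: 148² = 21904 ≡ 50 (mod 223). The two roots are 75 and 148.

75, 148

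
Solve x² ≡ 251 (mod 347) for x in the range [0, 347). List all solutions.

61, 286

Since 347 ≡ 3 (mod 4), a square root of 251 is 251^((347+1)/4) = 251^87 mod 347.
Repeated squaring: 251^2≡194, 251^4≡160, 251^8≡269, 251^16≡185, 251^32≡219, 251^64≡75 (mod 347).
251^87 = 251^(64+16+4+2+1) ≡ 61 (mod 347).
Check: 61² = 3721 ≡ 251 (mod 347). The two roots are 61 and 286.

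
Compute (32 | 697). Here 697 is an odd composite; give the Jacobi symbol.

Pull out 2^5: since 697 ≡ 1 (mod 8), (2/697) = +1, so (2/697)^5 = +1.
Reached (1/697) = 1. Collecting the sign flips along the way, the symbol is +1.

1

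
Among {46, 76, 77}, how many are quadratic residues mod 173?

1

(46/173) = -1 → non-residue.
(76/173) = -1 → non-residue.
(77/173) = +1 → QR.
Total quadratic residues among the 3: 1.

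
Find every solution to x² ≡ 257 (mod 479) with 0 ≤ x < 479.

89, 390

Since 479 ≡ 3 (mod 4), a square root of 257 is 257^((479+1)/4) = 257^120 mod 479.
Repeated squaring: 257^2≡426, 257^4≡414, 257^8≡393, 257^16≡211, 257^32≡453, 257^64≡197 (mod 479).
257^120 = 257^(64+32+16+8) ≡ 89 (mod 479).
Check: 89² = 7921 ≡ 257 (mod 479). The two roots are 89 and 390.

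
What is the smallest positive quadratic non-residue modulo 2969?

(2/2969) = +1, so 2 is a residue.
(3/2969) = −1, so 3 is the smallest positive non-residue mod 2969.

3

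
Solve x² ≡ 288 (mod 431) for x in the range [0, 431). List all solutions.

Since 431 ≡ 3 (mod 4), a square root of 288 is 288^((431+1)/4) = 288^108 mod 431.
Repeated squaring: 288^2≡192, 288^4≡229, 288^8≡290, 288^16≡55, 288^32≡8, 288^64≡64 (mod 431).
288^108 = 288^(64+32+8+4) ≡ 330 (mod 431).
Check: 330² = 108900 ≡ 288 (mod 431). The two roots are 101 and 330.

101, 330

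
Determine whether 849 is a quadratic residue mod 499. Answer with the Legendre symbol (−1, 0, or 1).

1

First reduce: 849 ≡ 350 (mod 499).
Pull out 2: since 499 ≡ 3 (mod 8), (2/499) = -1.
Reciprocity: 175 ≡ 3 and 499 ≡ 3 (mod 4), so (175/499) = −(499/175).
Reduce top mod 175: now compute (149/175).
Reciprocity: 149 ≡ 1 and 175 ≡ 3 (mod 4), so (149/175) = +(175/149).
Reduce top mod 149: now compute (26/149).
Pull out 2: since 149 ≡ 5 (mod 8), (2/149) = -1.
Reciprocity: 13 ≡ 1 and 149 ≡ 1 (mod 4), so (13/149) = +(149/13).
Reduce top mod 13: now compute (6/13).
Pull out 2: since 13 ≡ 5 (mod 8), (2/13) = -1.
Reciprocity: 3 ≡ 3 and 13 ≡ 1 (mod 4), so (3/13) = +(13/3).
Reduce top mod 3: now compute (1/3).
Reached (1/3) = 1. Collecting the sign flips along the way, the symbol is +1.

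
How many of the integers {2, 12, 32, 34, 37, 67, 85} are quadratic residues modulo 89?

5

(2/89) = +1 → QR.
(12/89) = -1 → non-residue.
(32/89) = +1 → QR.
(34/89) = +1 → QR.
(37/89) = -1 → non-residue.
(67/89) = +1 → QR.
(85/89) = +1 → QR.
Total quadratic residues among the 7: 5.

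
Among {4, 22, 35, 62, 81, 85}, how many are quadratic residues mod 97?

6

(4/97) = +1 → QR.
(22/97) = +1 → QR.
(35/97) = +1 → QR.
(62/97) = +1 → QR.
(81/97) = +1 → QR.
(85/97) = +1 → QR.
Total quadratic residues among the 6: 6.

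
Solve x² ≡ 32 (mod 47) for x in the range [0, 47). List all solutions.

19, 28

Since 47 ≡ 3 (mod 4), a square root of 32 is 32^((47+1)/4) = 32^12 mod 47.
Repeated squaring: 32^2≡37, 32^4≡6, 32^8≡36 (mod 47).
32^12 = 32^(8+4) ≡ 28 (mod 47).
Check: 28² = 784 ≡ 32 (mod 47). The two roots are 19 and 28.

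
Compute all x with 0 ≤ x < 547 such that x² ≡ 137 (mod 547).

Since 547 ≡ 3 (mod 4), a square root of 137 is 137^((547+1)/4) = 137^137 mod 547.
Repeated squaring: 137^2≡171, 137^4≡250, 137^8≡142, 137^16≡472, 137^32≡155, 137^64≡504, 137^128≡208 (mod 547).
137^137 = 137^(128+8+1) ≡ 273 (mod 547).
Check: 273² = 74529 ≡ 137 (mod 547). The two roots are 273 and 274.

273, 274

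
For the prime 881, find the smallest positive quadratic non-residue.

(2/881) = +1, so 2 is a residue.
(3/881) = −1, so 3 is the smallest positive non-residue mod 881.

3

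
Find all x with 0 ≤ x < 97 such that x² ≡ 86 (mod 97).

38, 59

97 ≡ 1 (mod 4), so we find a root by search.
Trying successive values, 38² = 1444 ≡ 86 (mod 97). The other root is 97 − 38 = 59.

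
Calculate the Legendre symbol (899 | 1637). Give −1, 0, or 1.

Reciprocity: 899 ≡ 3 and 1637 ≡ 1 (mod 4), so (899/1637) = +(1637/899).
Reduce top mod 899: now compute (738/899).
Pull out 2: since 899 ≡ 3 (mod 8), (2/899) = -1.
Reciprocity: 369 ≡ 1 and 899 ≡ 3 (mod 4), so (369/899) = +(899/369).
Reduce top mod 369: now compute (161/369).
Reciprocity: 161 ≡ 1 and 369 ≡ 1 (mod 4), so (161/369) = +(369/161).
Reduce top mod 161: now compute (47/161).
Reciprocity: 47 ≡ 3 and 161 ≡ 1 (mod 4), so (47/161) = +(161/47).
Reduce top mod 47: now compute (20/47).
Pull out 2^2: since 47 ≡ 7 (mod 8), (2/47) = +1, so (2/47)^2 = +1.
Reciprocity: 5 ≡ 1 and 47 ≡ 3 (mod 4), so (5/47) = +(47/5).
Reduce top mod 5: now compute (2/5).
Pull out 2: since 5 ≡ 5 (mod 8), (2/5) = -1.
Reached (1/5) = 1. Collecting the sign flips along the way, the symbol is +1.

1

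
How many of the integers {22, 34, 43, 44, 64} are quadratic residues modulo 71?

(22/71) = -1 → non-residue.
(34/71) = -1 → non-residue.
(43/71) = +1 → QR.
(44/71) = -1 → non-residue.
(64/71) = +1 → QR.
Total quadratic residues among the 5: 2.

2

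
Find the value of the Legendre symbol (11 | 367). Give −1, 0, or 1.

-1

Euler's criterion: (11/367) ≡ 11^183 (mod 367).
11^2 ≡ 121 (mod 367)
11^4 ≡ 328 (mod 367)
11^8 ≡ 53 (mod 367)
11^16 ≡ 240 (mod 367)
11^32 ≡ 348 (mod 367)
11^64 ≡ 361 (mod 367)
11^128 ≡ 36 (mod 367)
11^183 = 11^(128+32+16+4+2+1) ≡ 366 (mod 367).
Result is 366 ≡ −1, so (11/367) = −1.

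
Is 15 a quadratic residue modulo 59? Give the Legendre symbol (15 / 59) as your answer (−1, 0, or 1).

Reciprocity: 15 ≡ 3 and 59 ≡ 3 (mod 4), so (15/59) = −(59/15).
Reduce top mod 15: now compute (14/15).
Pull out 2: since 15 ≡ 7 (mod 8), (2/15) = +1.
Reciprocity: 7 ≡ 3 and 15 ≡ 3 (mod 4), so (7/15) = −(15/7).
Reduce top mod 7: now compute (1/7).
Reached (1/7) = 1. Collecting the sign flips along the way, the symbol is +1.

1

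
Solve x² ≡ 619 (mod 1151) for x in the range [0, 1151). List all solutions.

Since 1151 ≡ 3 (mod 4), a square root of 619 is 619^((1151+1)/4) = 619^288 mod 1151.
Repeated squaring: 619^2≡1029, 619^4≡1072, 619^8≡486, 619^16≡241, 619^32≡531, 619^64≡1117, 619^128≡5, 619^256≡25 (mod 1151).
619^288 = 619^(256+32) ≡ 614 (mod 1151).
Check: 614² = 376996 ≡ 619 (mod 1151). The two roots are 537 and 614.

537, 614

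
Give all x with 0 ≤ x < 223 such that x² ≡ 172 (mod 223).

Since 223 ≡ 3 (mod 4), a square root of 172 is 172^((223+1)/4) = 172^56 mod 223.
Repeated squaring: 172^2≡148, 172^4≡50, 172^8≡47, 172^16≡202, 172^32≡218 (mod 223).
172^56 = 172^(32+16+8) ≡ 29 (mod 223).
Check: 29² = 841 ≡ 172 (mod 223). The two roots are 29 and 194.

29, 194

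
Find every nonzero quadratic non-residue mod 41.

3,6,7,11,12,13,14,15,17,19,22,24,26,27,28,29,30,34,35,38

Square k = 1,…,20 (k and 41−k give the same square):
1²=1, 2²=4, 3²=9, 4²=16, 5²=25, 6²=36, 7²≡8, 8²≡23, 9²≡40, 10²≡18, 11²≡39, 12²≡21, 13²≡5, 14²≡32, 15²≡20, 16²≡10, 17²≡2, 18²≡37, 19²≡33, 20²≡31 (mod 41).
The residues are {1, 2, 4, 5, 8, 9, 10, 16, 18, 20, 21, 23, 25, 31, 32, 33, 36, 37, 39, 40}; the non-residues are the remaining 20 nonzero classes.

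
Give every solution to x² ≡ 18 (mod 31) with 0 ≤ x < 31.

Since 31 ≡ 3 (mod 4), a square root of 18 is 18^((31+1)/4) = 18^8 mod 31.
Repeated squaring: 18^2≡14, 18^4≡10, 18^8≡7 (mod 31).
18^8 = 18^(8) ≡ 7 (mod 31).
Check: 7² = 49 ≡ 18 (mod 31). The two roots are 7 and 24.

7, 24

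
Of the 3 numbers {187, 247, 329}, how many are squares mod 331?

1

(187/331) = -1 → non-residue.
(247/331) = -1 → non-residue.
(329/331) = +1 → QR.
Total quadratic residues among the 3: 1.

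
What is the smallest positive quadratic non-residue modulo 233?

(2/233) = +1, so 2 is a residue.
(3/233) = −1, so 3 is the smallest positive non-residue mod 233.

3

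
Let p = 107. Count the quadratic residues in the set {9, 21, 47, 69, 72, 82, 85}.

(9/107) = +1 → QR.
(21/107) = -1 → non-residue.
(47/107) = +1 → QR.
(69/107) = +1 → QR.
(72/107) = -1 → non-residue.
(82/107) = -1 → non-residue.
(85/107) = +1 → QR.
Total quadratic residues among the 7: 4.

4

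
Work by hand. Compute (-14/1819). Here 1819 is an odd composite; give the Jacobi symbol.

First reduce: -14 ≡ 1805 (mod 1819).
Reciprocity: 1805 ≡ 1 and 1819 ≡ 3 (mod 4), so (1805/1819) = +(1819/1805).
Reduce top mod 1805: now compute (14/1805).
Pull out 2: since 1805 ≡ 5 (mod 8), (2/1805) = -1.
Reciprocity: 7 ≡ 3 and 1805 ≡ 1 (mod 4), so (7/1805) = +(1805/7).
Reduce top mod 7: now compute (6/7).
Pull out 2: since 7 ≡ 7 (mod 8), (2/7) = +1.
Reciprocity: 3 ≡ 3 and 7 ≡ 3 (mod 4), so (3/7) = −(7/3).
Reduce top mod 3: now compute (1/3).
Reached (1/3) = 1. Collecting the sign flips along the way, the symbol is +1.

1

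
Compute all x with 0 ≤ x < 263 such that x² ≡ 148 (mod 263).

66, 197

Since 263 ≡ 3 (mod 4), a square root of 148 is 148^((263+1)/4) = 148^66 mod 263.
Repeated squaring: 148^2≡75, 148^4≡102, 148^8≡147, 148^16≡43, 148^32≡8, 148^64≡64 (mod 263).
148^66 = 148^(64+2) ≡ 66 (mod 263).
Check: 66² = 4356 ≡ 148 (mod 263). The two roots are 66 and 197.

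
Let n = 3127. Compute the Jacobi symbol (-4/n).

First reduce: -4 ≡ 3123 (mod 3127).
Reciprocity: 3123 ≡ 3 and 3127 ≡ 3 (mod 4), so (3123/3127) = −(3127/3123).
Reduce top mod 3123: now compute (4/3123).
Pull out 2^2: since 3123 ≡ 3 (mod 8), (2/3123) = -1, so (2/3123)^2 = +1.
Reached (1/3123) = 1. Collecting the sign flips along the way, the symbol is -1.

-1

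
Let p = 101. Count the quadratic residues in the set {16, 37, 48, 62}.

(16/101) = +1 → QR.
(37/101) = +1 → QR.
(48/101) = -1 → non-residue.
(62/101) = -1 → non-residue.
Total quadratic residues among the 4: 2.

2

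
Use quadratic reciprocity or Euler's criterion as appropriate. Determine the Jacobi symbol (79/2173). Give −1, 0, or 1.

1

Reciprocity: 79 ≡ 3 and 2173 ≡ 1 (mod 4), so (79/2173) = +(2173/79).
Reduce top mod 79: now compute (40/79).
Pull out 2^3: since 79 ≡ 7 (mod 8), (2/79) = +1, so (2/79)^3 = +1.
Reciprocity: 5 ≡ 1 and 79 ≡ 3 (mod 4), so (5/79) = +(79/5).
Reduce top mod 5: now compute (4/5).
Pull out 2^2: since 5 ≡ 5 (mod 8), (2/5) = -1, so (2/5)^2 = +1.
Reached (1/5) = 1. Collecting the sign flips along the way, the symbol is +1.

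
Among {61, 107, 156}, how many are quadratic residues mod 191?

2

(61/191) = -1 → non-residue.
(107/191) = +1 → QR.
(156/191) = +1 → QR.
Total quadratic residues among the 3: 2.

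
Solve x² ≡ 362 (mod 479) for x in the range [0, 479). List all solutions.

Since 479 ≡ 3 (mod 4), a square root of 362 is 362^((479+1)/4) = 362^120 mod 479.
Repeated squaring: 362^2≡277, 362^4≡89, 362^8≡257, 362^16≡426, 362^32≡414, 362^64≡393 (mod 479).
362^120 = 362^(64+32+16+8) ≡ 450 (mod 479).
Check: 450² = 202500 ≡ 362 (mod 479). The two roots are 29 and 450.

29, 450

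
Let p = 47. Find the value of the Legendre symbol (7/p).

1

Reciprocity: 7 ≡ 3 and 47 ≡ 3 (mod 4), so (7/47) = −(47/7).
Reduce top mod 7: now compute (5/7).
Reciprocity: 5 ≡ 1 and 7 ≡ 3 (mod 4), so (5/7) = +(7/5).
Reduce top mod 5: now compute (2/5).
Pull out 2: since 5 ≡ 5 (mod 8), (2/5) = -1.
Reached (1/5) = 1. Collecting the sign flips along the way, the symbol is +1.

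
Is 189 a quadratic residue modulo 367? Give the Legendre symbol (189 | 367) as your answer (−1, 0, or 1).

Reciprocity: 189 ≡ 1 and 367 ≡ 3 (mod 4), so (189/367) = +(367/189).
Reduce top mod 189: now compute (178/189).
Pull out 2: since 189 ≡ 5 (mod 8), (2/189) = -1.
Reciprocity: 89 ≡ 1 and 189 ≡ 1 (mod 4), so (89/189) = +(189/89).
Reduce top mod 89: now compute (11/89).
Reciprocity: 11 ≡ 3 and 89 ≡ 1 (mod 4), so (11/89) = +(89/11).
Reduce top mod 11: now compute (1/11).
Reached (1/11) = 1. Collecting the sign flips along the way, the symbol is -1.

-1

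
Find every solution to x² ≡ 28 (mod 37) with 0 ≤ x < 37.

37 ≡ 1 (mod 4), so we find a root by search.
Trying successive values, 18² = 324 ≡ 28 (mod 37). The other root is 37 − 18 = 19.

18, 19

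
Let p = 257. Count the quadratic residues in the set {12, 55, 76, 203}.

(12/257) = -1 → non-residue.
(55/257) = -1 → non-residue.
(76/257) = -1 → non-residue.
(203/257) = -1 → non-residue.
Total quadratic residues among the 4: 0.

0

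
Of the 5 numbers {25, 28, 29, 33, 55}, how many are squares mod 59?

3

(25/59) = +1 → QR.
(28/59) = +1 → QR.
(29/59) = +1 → QR.
(33/59) = -1 → non-residue.
(55/59) = -1 → non-residue.
Total quadratic residues among the 5: 3.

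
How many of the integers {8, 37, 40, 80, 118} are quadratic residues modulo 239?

(8/239) = +1 → QR.
(37/239) = -1 → non-residue.
(40/239) = +1 → QR.
(80/239) = +1 → QR.
(118/239) = -1 → non-residue.
Total quadratic residues among the 5: 3.

3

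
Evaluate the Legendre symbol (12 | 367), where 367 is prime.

Pull out 2^2: since 367 ≡ 7 (mod 8), (2/367) = +1, so (2/367)^2 = +1.
Reciprocity: 3 ≡ 3 and 367 ≡ 3 (mod 4), so (3/367) = −(367/3).
Reduce top mod 3: now compute (1/3).
Reached (1/3) = 1. Collecting the sign flips along the way, the symbol is -1.

-1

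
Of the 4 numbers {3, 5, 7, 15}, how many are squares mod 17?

1

(3/17) = -1 → non-residue.
(5/17) = -1 → non-residue.
(7/17) = -1 → non-residue.
(15/17) = +1 → QR.
Total quadratic residues among the 4: 1.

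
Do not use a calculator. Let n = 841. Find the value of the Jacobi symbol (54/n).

Pull out 2: since 841 ≡ 1 (mod 8), (2/841) = +1.
Reciprocity: 27 ≡ 3 and 841 ≡ 1 (mod 4), so (27/841) = +(841/27).
Reduce top mod 27: now compute (4/27).
Pull out 2^2: since 27 ≡ 3 (mod 8), (2/27) = -1, so (2/27)^2 = +1.
Reached (1/27) = 1. Collecting the sign flips along the way, the symbol is +1.

1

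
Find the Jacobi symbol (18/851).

-1

Pull out 2: since 851 ≡ 3 (mod 8), (2/851) = -1.
Reciprocity: 9 ≡ 1 and 851 ≡ 3 (mod 4), so (9/851) = +(851/9).
Reduce top mod 9: now compute (5/9).
Reciprocity: 5 ≡ 1 and 9 ≡ 1 (mod 4), so (5/9) = +(9/5).
Reduce top mod 5: now compute (4/5).
Pull out 2^2: since 5 ≡ 5 (mod 8), (2/5) = -1, so (2/5)^2 = +1.
Reached (1/5) = 1. Collecting the sign flips along the way, the symbol is -1.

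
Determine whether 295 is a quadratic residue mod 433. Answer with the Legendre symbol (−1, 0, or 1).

Reciprocity: 295 ≡ 3 and 433 ≡ 1 (mod 4), so (295/433) = +(433/295).
Reduce top mod 295: now compute (138/295).
Pull out 2: since 295 ≡ 7 (mod 8), (2/295) = +1.
Reciprocity: 69 ≡ 1 and 295 ≡ 3 (mod 4), so (69/295) = +(295/69).
Reduce top mod 69: now compute (19/69).
Reciprocity: 19 ≡ 3 and 69 ≡ 1 (mod 4), so (19/69) = +(69/19).
Reduce top mod 19: now compute (12/19).
Pull out 2^2: since 19 ≡ 3 (mod 8), (2/19) = -1, so (2/19)^2 = +1.
Reciprocity: 3 ≡ 3 and 19 ≡ 3 (mod 4), so (3/19) = −(19/3).
Reduce top mod 3: now compute (1/3).
Reached (1/3) = 1. Collecting the sign flips along the way, the symbol is -1.

-1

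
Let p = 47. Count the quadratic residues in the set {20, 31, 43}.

(20/47) = -1 → non-residue.
(31/47) = -1 → non-residue.
(43/47) = -1 → non-residue.
Total quadratic residues among the 3: 0.

0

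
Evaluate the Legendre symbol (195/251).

Reciprocity: 195 ≡ 3 and 251 ≡ 3 (mod 4), so (195/251) = −(251/195).
Reduce top mod 195: now compute (56/195).
Pull out 2^3: since 195 ≡ 3 (mod 8), (2/195) = -1, so (2/195)^3 = -1.
Reciprocity: 7 ≡ 3 and 195 ≡ 3 (mod 4), so (7/195) = −(195/7).
Reduce top mod 7: now compute (6/7).
Pull out 2: since 7 ≡ 7 (mod 8), (2/7) = +1.
Reciprocity: 3 ≡ 3 and 7 ≡ 3 (mod 4), so (3/7) = −(7/3).
Reduce top mod 3: now compute (1/3).
Reached (1/3) = 1. Collecting the sign flips along the way, the symbol is +1.

1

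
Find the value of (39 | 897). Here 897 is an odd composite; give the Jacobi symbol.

Reciprocity: 39 ≡ 3 and 897 ≡ 1 (mod 4), so (39/897) = +(897/39).
Reduce top mod 39: now compute (0/39).
Top reduces to 0: gcd > 1, so the symbol is 0.

0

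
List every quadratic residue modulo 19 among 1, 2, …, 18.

Square k = 1,…,9 (k and 19−k give the same square):
1²=1, 2²=4, 3²=9, 4²=16, 5²≡6, 6²≡17, 7²≡11, 8²≡7, 9²≡5 (mod 19).
So the quadratic residues mod 19 are {1, 4, 5, 6, 7, 9, 11, 16, 17}.

1 4 5 6 7 9 11 16 17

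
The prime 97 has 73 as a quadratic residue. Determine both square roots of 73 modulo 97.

48, 49

97 ≡ 1 (mod 4), so we find a root by search.
Trying successive values, 48² = 2304 ≡ 73 (mod 97). The other root is 97 − 48 = 49.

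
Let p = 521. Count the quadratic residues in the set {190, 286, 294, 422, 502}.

(190/521) = -1 → non-residue.
(286/521) = +1 → QR.
(294/521) = -1 → non-residue.
(422/521) = +1 → QR.
(502/521) = -1 → non-residue.
Total quadratic residues among the 5: 2.

2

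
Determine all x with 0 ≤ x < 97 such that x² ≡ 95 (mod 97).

17, 80

97 ≡ 1 (mod 4), so we find a root by search.
Trying successive values, 17² = 289 ≡ 95 (mod 97). The other root is 97 − 17 = 80.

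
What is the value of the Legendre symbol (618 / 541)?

-1

First reduce: 618 ≡ 77 (mod 541).
Reciprocity: 77 ≡ 1 and 541 ≡ 1 (mod 4), so (77/541) = +(541/77).
Reduce top mod 77: now compute (2/77).
Pull out 2: since 77 ≡ 5 (mod 8), (2/77) = -1.
Reached (1/77) = 1. Collecting the sign flips along the way, the symbol is -1.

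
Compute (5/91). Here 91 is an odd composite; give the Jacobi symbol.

1

Reciprocity: 5 ≡ 1 and 91 ≡ 3 (mod 4), so (5/91) = +(91/5).
Reduce top mod 5: now compute (1/5).
Reached (1/5) = 1. Collecting the sign flips along the way, the symbol is +1.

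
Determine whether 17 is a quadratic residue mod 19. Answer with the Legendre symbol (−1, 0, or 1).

Euler's criterion: (17/19) ≡ 17^9 (mod 19).
17^2 ≡ 4 (mod 19)
17^4 ≡ 16 (mod 19)
17^8 ≡ 9 (mod 19)
17^9 = 17^(8+1) ≡ 1 (mod 19).
Result is 1, so (17/19) = 1.

1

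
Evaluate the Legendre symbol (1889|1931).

1

Reciprocity: 1889 ≡ 1 and 1931 ≡ 3 (mod 4), so (1889/1931) = +(1931/1889).
Reduce top mod 1889: now compute (42/1889).
Pull out 2: since 1889 ≡ 1 (mod 8), (2/1889) = +1.
Reciprocity: 21 ≡ 1 and 1889 ≡ 1 (mod 4), so (21/1889) = +(1889/21).
Reduce top mod 21: now compute (20/21).
Pull out 2^2: since 21 ≡ 5 (mod 8), (2/21) = -1, so (2/21)^2 = +1.
Reciprocity: 5 ≡ 1 and 21 ≡ 1 (mod 4), so (5/21) = +(21/5).
Reduce top mod 5: now compute (1/5).
Reached (1/5) = 1. Collecting the sign flips along the way, the symbol is +1.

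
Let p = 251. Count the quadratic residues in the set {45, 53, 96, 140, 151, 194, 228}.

3

(45/251) = +1 → QR.
(53/251) = -1 → non-residue.
(96/251) = -1 → non-residue.
(140/251) = +1 → QR.
(151/251) = -1 → non-residue.
(194/251) = +1 → QR.
(228/251) = -1 → non-residue.
Total quadratic residues among the 7: 3.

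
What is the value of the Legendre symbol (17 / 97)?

Euler's criterion: (17/97) ≡ 17^48 (mod 97).
17^2 ≡ 95 (mod 97)
17^4 ≡ 4 (mod 97)
17^8 ≡ 16 (mod 97)
17^16 ≡ 62 (mod 97)
17^32 ≡ 61 (mod 97)
17^48 = 17^(32+16) ≡ 96 (mod 97).
Result is 96 ≡ −1, so (17/97) = −1.

-1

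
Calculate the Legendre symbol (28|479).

1

Euler's criterion: (28/479) ≡ 28^239 (mod 479).
28^2 ≡ 305 (mod 479)
28^4 ≡ 99 (mod 479)
28^8 ≡ 221 (mod 479)
28^16 ≡ 462 (mod 479)
28^32 ≡ 289 (mod 479)
28^64 ≡ 175 (mod 479)
28^128 ≡ 448 (mod 479)
28^239 = 28^(128+64+32+8+4+2+1) ≡ 1 (mod 479).
Result is 1, so (28/479) = 1.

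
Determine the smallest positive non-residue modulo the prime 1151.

13

(2/1151) = +1, so 2 is a residue.
(3/1151) = +1, so 3 is a residue.
(4/1151) = +1, so 4 is a residue.
(5/1151) = +1, so 5 is a residue.
(6/1151) = +1, so 6 is a residue.
(7/1151) = +1, so 7 is a residue.
(8/1151) = +1, so 8 is a residue.
(9/1151) = +1, so 9 is a residue.
(10/1151) = +1, so 10 is a residue.
(11/1151) = +1, so 11 is a residue.
(12/1151) = +1, so 12 is a residue.
(13/1151) = −1, so 13 is the smallest positive non-residue mod 1151.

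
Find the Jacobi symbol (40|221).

Pull out 2^3: since 221 ≡ 5 (mod 8), (2/221) = -1, so (2/221)^3 = -1.
Reciprocity: 5 ≡ 1 and 221 ≡ 1 (mod 4), so (5/221) = +(221/5).
Reduce top mod 5: now compute (1/5).
Reached (1/5) = 1. Collecting the sign flips along the way, the symbol is -1.

-1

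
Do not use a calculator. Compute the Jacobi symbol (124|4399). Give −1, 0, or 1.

Pull out 2^2: since 4399 ≡ 7 (mod 8), (2/4399) = +1, so (2/4399)^2 = +1.
Reciprocity: 31 ≡ 3 and 4399 ≡ 3 (mod 4), so (31/4399) = −(4399/31).
Reduce top mod 31: now compute (28/31).
Pull out 2^2: since 31 ≡ 7 (mod 8), (2/31) = +1, so (2/31)^2 = +1.
Reciprocity: 7 ≡ 3 and 31 ≡ 3 (mod 4), so (7/31) = −(31/7).
Reduce top mod 7: now compute (3/7).
Reciprocity: 3 ≡ 3 and 7 ≡ 3 (mod 4), so (3/7) = −(7/3).
Reduce top mod 3: now compute (1/3).
Reached (1/3) = 1. Collecting the sign flips along the way, the symbol is -1.

-1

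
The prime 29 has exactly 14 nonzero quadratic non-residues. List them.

Square k = 1,…,14 (k and 29−k give the same square):
1²=1, 2²=4, 3²=9, 4²=16, 5²=25, 6²≡7, 7²≡20, 8²≡6, 9²≡23, 10²≡13, 11²≡5, 12²≡28, 13²≡24, 14²≡22 (mod 29).
The residues are {1, 4, 5, 6, 7, 9, 13, 16, 20, 22, 23, 24, 25, 28}; the non-residues are the remaining 14 nonzero classes.

2,3,8,10,11,12,14,15,17,18,19,21,26,27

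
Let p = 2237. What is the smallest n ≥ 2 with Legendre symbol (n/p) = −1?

(2/2237) = −1, so 2 is the smallest positive non-residue mod 2237.

2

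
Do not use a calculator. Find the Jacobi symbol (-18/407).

First reduce: -18 ≡ 389 (mod 407).
Reciprocity: 389 ≡ 1 and 407 ≡ 3 (mod 4), so (389/407) = +(407/389).
Reduce top mod 389: now compute (18/389).
Pull out 2: since 389 ≡ 5 (mod 8), (2/389) = -1.
Reciprocity: 9 ≡ 1 and 389 ≡ 1 (mod 4), so (9/389) = +(389/9).
Reduce top mod 9: now compute (2/9).
Pull out 2: since 9 ≡ 1 (mod 8), (2/9) = +1.
Reached (1/9) = 1. Collecting the sign flips along the way, the symbol is -1.

-1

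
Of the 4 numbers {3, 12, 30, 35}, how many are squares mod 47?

(3/47) = +1 → QR.
(12/47) = +1 → QR.
(30/47) = -1 → non-residue.
(35/47) = -1 → non-residue.
Total quadratic residues among the 4: 2.

2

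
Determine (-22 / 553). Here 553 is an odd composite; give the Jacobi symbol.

1

First reduce: -22 ≡ 531 (mod 553).
Reciprocity: 531 ≡ 3 and 553 ≡ 1 (mod 4), so (531/553) = +(553/531).
Reduce top mod 531: now compute (22/531).
Pull out 2: since 531 ≡ 3 (mod 8), (2/531) = -1.
Reciprocity: 11 ≡ 3 and 531 ≡ 3 (mod 4), so (11/531) = −(531/11).
Reduce top mod 11: now compute (3/11).
Reciprocity: 3 ≡ 3 and 11 ≡ 3 (mod 4), so (3/11) = −(11/3).
Reduce top mod 3: now compute (2/3).
Pull out 2: since 3 ≡ 3 (mod 8), (2/3) = -1.
Reached (1/3) = 1. Collecting the sign flips along the way, the symbol is +1.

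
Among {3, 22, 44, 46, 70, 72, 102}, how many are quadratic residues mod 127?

(3/127) = -1 → non-residue.
(22/127) = +1 → QR.
(44/127) = +1 → QR.
(46/127) = -1 → non-residue.
(70/127) = +1 → QR.
(72/127) = +1 → QR.
(102/127) = -1 → non-residue.
Total quadratic residues among the 7: 4.

4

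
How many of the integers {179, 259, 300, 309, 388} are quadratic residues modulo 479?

3

(179/479) = -1 → non-residue.
(259/479) = -1 → non-residue.
(300/479) = +1 → QR.
(309/479) = +1 → QR.
(388/479) = +1 → QR.
Total quadratic residues among the 5: 3.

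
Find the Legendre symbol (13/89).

-1

Euler's criterion: (13/89) ≡ 13^44 (mod 89).
13^2 ≡ 80 (mod 89)
13^4 ≡ 81 (mod 89)
13^8 ≡ 64 (mod 89)
13^16 ≡ 2 (mod 89)
13^32 ≡ 4 (mod 89)
13^44 = 13^(32+8+4) ≡ 88 (mod 89).
Result is 88 ≡ −1, so (13/89) = −1.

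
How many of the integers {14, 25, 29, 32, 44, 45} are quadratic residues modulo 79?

(14/79) = -1 → non-residue.
(25/79) = +1 → QR.
(29/79) = -1 → non-residue.
(32/79) = +1 → QR.
(44/79) = +1 → QR.
(45/79) = +1 → QR.
Total quadratic residues among the 6: 4.

4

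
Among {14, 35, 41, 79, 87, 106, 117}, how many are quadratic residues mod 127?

5

(14/127) = -1 → non-residue.
(35/127) = +1 → QR.
(41/127) = +1 → QR.
(79/127) = +1 → QR.
(87/127) = +1 → QR.
(106/127) = -1 → non-residue.
(117/127) = +1 → QR.
Total quadratic residues among the 7: 5.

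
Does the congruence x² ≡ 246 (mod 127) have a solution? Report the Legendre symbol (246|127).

First reduce: 246 ≡ 119 (mod 127).
Reciprocity: 119 ≡ 3 and 127 ≡ 3 (mod 4), so (119/127) = −(127/119).
Reduce top mod 119: now compute (8/119).
Pull out 2^3: since 119 ≡ 7 (mod 8), (2/119) = +1, so (2/119)^3 = +1.
Reached (1/119) = 1. Collecting the sign flips along the way, the symbol is -1.

-1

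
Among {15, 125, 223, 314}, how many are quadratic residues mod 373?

1

(15/373) = -1 → non-residue.
(125/373) = -1 → non-residue.
(223/373) = -1 → non-residue.
(314/373) = +1 → QR.
Total quadratic residues among the 4: 1.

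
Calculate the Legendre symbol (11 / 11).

0

First reduce: 11 ≡ 0 (mod 11).
Top reduces to 0: gcd > 1, so the symbol is 0.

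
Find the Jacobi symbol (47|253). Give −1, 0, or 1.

1

Reciprocity: 47 ≡ 3 and 253 ≡ 1 (mod 4), so (47/253) = +(253/47).
Reduce top mod 47: now compute (18/47).
Pull out 2: since 47 ≡ 7 (mod 8), (2/47) = +1.
Reciprocity: 9 ≡ 1 and 47 ≡ 3 (mod 4), so (9/47) = +(47/9).
Reduce top mod 9: now compute (2/9).
Pull out 2: since 9 ≡ 1 (mod 8), (2/9) = +1.
Reached (1/9) = 1. Collecting the sign flips along the way, the symbol is +1.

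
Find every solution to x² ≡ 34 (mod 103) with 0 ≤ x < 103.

31, 72

Since 103 ≡ 3 (mod 4), a square root of 34 is 34^((103+1)/4) = 34^26 mod 103.
Repeated squaring: 34^2≡23, 34^4≡14, 34^8≡93, 34^16≡100 (mod 103).
34^26 = 34^(16+8+2) ≡ 72 (mod 103).
Check: 72² = 5184 ≡ 34 (mod 103). The two roots are 31 and 72.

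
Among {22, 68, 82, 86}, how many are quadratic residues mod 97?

(22/97) = +1 → QR.
(68/97) = -1 → non-residue.
(82/97) = -1 → non-residue.
(86/97) = +1 → QR.
Total quadratic residues among the 4: 2.

2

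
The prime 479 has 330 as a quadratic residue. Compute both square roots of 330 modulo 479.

225, 254

Since 479 ≡ 3 (mod 4), a square root of 330 is 330^((479+1)/4) = 330^120 mod 479.
Repeated squaring: 330^2≡167, 330^4≡107, 330^8≡432, 330^16≡293, 330^32≡108, 330^64≡168 (mod 479).
330^120 = 330^(64+32+16+8) ≡ 225 (mod 479).
Check: 225² = 50625 ≡ 330 (mod 479). The two roots are 225 and 254.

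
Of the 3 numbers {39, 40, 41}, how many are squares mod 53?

(39/53) = -1 → non-residue.
(40/53) = +1 → QR.
(41/53) = -1 → non-residue.
Total quadratic residues among the 3: 1.

1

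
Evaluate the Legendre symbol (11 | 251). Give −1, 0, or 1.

-1

Reciprocity: 11 ≡ 3 and 251 ≡ 3 (mod 4), so (11/251) = −(251/11).
Reduce top mod 11: now compute (9/11).
Reciprocity: 9 ≡ 1 and 11 ≡ 3 (mod 4), so (9/11) = +(11/9).
Reduce top mod 9: now compute (2/9).
Pull out 2: since 9 ≡ 1 (mod 8), (2/9) = +1.
Reached (1/9) = 1. Collecting the sign flips along the way, the symbol is -1.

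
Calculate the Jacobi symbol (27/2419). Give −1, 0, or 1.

Reciprocity: 27 ≡ 3 and 2419 ≡ 3 (mod 4), so (27/2419) = −(2419/27).
Reduce top mod 27: now compute (16/27).
Pull out 2^4: since 27 ≡ 3 (mod 8), (2/27) = -1, so (2/27)^4 = +1.
Reached (1/27) = 1. Collecting the sign flips along the way, the symbol is -1.

-1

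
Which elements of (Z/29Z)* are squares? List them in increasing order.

Square k = 1,…,14 (k and 29−k give the same square):
1²=1, 2²=4, 3²=9, 4²=16, 5²=25, 6²≡7, 7²≡20, 8²≡6, 9²≡23, 10²≡13, 11²≡5, 12²≡28, 13²≡24, 14²≡22 (mod 29).
So the quadratic residues mod 29 are {1, 4, 5, 6, 7, 9, 13, 16, 20, 22, 23, 24, 25, 28}.

1,4,5,6,7,9,13,16,20,22,23,24,25,28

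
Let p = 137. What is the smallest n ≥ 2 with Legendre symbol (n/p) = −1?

(2/137) = +1, so 2 is a residue.
(3/137) = −1, so 3 is the smallest positive non-residue mod 137.

3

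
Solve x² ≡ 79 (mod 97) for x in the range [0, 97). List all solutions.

46, 51

97 ≡ 1 (mod 4), so we find a root by search.
Trying successive values, 46² = 2116 ≡ 79 (mod 97). The other root is 97 − 46 = 51.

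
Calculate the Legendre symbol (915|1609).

Reciprocity: 915 ≡ 3 and 1609 ≡ 1 (mod 4), so (915/1609) = +(1609/915).
Reduce top mod 915: now compute (694/915).
Pull out 2: since 915 ≡ 3 (mod 8), (2/915) = -1.
Reciprocity: 347 ≡ 3 and 915 ≡ 3 (mod 4), so (347/915) = −(915/347).
Reduce top mod 347: now compute (221/347).
Reciprocity: 221 ≡ 1 and 347 ≡ 3 (mod 4), so (221/347) = +(347/221).
Reduce top mod 221: now compute (126/221).
Pull out 2: since 221 ≡ 5 (mod 8), (2/221) = -1.
Reciprocity: 63 ≡ 3 and 221 ≡ 1 (mod 4), so (63/221) = +(221/63).
Reduce top mod 63: now compute (32/63).
Pull out 2^5: since 63 ≡ 7 (mod 8), (2/63) = +1, so (2/63)^5 = +1.
Reached (1/63) = 1. Collecting the sign flips along the way, the symbol is -1.

-1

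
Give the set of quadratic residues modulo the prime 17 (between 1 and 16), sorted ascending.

1,2,4,8,9,13,15,16

Square k = 1,…,8 (k and 17−k give the same square):
1²=1, 2²=4, 3²=9, 4²=16, 5²≡8, 6²≡2, 7²≡15, 8²≡13 (mod 17).
So the quadratic residues mod 17 are {1, 2, 4, 8, 9, 13, 15, 16}.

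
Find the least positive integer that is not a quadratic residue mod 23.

5

(2/23) = +1, so 2 is a residue.
(3/23) = +1, so 3 is a residue.
(4/23) = +1, so 4 is a residue.
(5/23) = −1, so 5 is the smallest positive non-residue mod 23.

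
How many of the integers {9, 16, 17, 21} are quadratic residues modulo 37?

3

(9/37) = +1 → QR.
(16/37) = +1 → QR.
(17/37) = -1 → non-residue.
(21/37) = +1 → QR.
Total quadratic residues among the 4: 3.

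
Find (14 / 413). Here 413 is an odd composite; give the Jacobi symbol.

0

Pull out 2: since 413 ≡ 5 (mod 8), (2/413) = -1.
Reciprocity: 7 ≡ 3 and 413 ≡ 1 (mod 4), so (7/413) = +(413/7).
Reduce top mod 7: now compute (0/7).
Top reduces to 0: gcd > 1, so the symbol is 0.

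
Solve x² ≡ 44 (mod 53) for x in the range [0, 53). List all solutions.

16, 37

53 ≡ 1 (mod 4), so we find a root by search.
Trying successive values, 16² = 256 ≡ 44 (mod 53). The other root is 53 − 16 = 37.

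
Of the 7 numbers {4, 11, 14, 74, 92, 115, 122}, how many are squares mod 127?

5

(4/127) = +1 → QR.
(11/127) = +1 → QR.
(14/127) = -1 → non-residue.
(74/127) = +1 → QR.
(92/127) = -1 → non-residue.
(115/127) = +1 → QR.
(122/127) = +1 → QR.
Total quadratic residues among the 7: 5.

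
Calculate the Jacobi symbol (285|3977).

1

Reciprocity: 285 ≡ 1 and 3977 ≡ 1 (mod 4), so (285/3977) = +(3977/285).
Reduce top mod 285: now compute (272/285).
Pull out 2^4: since 285 ≡ 5 (mod 8), (2/285) = -1, so (2/285)^4 = +1.
Reciprocity: 17 ≡ 1 and 285 ≡ 1 (mod 4), so (17/285) = +(285/17).
Reduce top mod 17: now compute (13/17).
Reciprocity: 13 ≡ 1 and 17 ≡ 1 (mod 4), so (13/17) = +(17/13).
Reduce top mod 13: now compute (4/13).
Pull out 2^2: since 13 ≡ 5 (mod 8), (2/13) = -1, so (2/13)^2 = +1.
Reached (1/13) = 1. Collecting the sign flips along the way, the symbol is +1.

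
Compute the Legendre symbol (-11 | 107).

First reduce: -11 ≡ 96 (mod 107).
Pull out 2^5: since 107 ≡ 3 (mod 8), (2/107) = -1, so (2/107)^5 = -1.
Reciprocity: 3 ≡ 3 and 107 ≡ 3 (mod 4), so (3/107) = −(107/3).
Reduce top mod 3: now compute (2/3).
Pull out 2: since 3 ≡ 3 (mod 8), (2/3) = -1.
Reached (1/3) = 1. Collecting the sign flips along the way, the symbol is -1.

-1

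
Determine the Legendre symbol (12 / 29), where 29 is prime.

Euler's criterion: (12/29) ≡ 12^14 (mod 29).
12^2 ≡ 28 (mod 29)
12^4 ≡ 1 (mod 29)
12^8 ≡ 1 (mod 29)
12^14 = 12^(8+4+2) ≡ 28 (mod 29).
Result is 28 ≡ −1, so (12/29) = −1.

-1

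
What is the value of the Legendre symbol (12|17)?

-1

Pull out 2^2: since 17 ≡ 1 (mod 8), (2/17) = +1, so (2/17)^2 = +1.
Reciprocity: 3 ≡ 3 and 17 ≡ 1 (mod 4), so (3/17) = +(17/3).
Reduce top mod 3: now compute (2/3).
Pull out 2: since 3 ≡ 3 (mod 8), (2/3) = -1.
Reached (1/3) = 1. Collecting the sign flips along the way, the symbol is -1.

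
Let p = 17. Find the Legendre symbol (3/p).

-1

Reciprocity: 3 ≡ 3 and 17 ≡ 1 (mod 4), so (3/17) = +(17/3).
Reduce top mod 3: now compute (2/3).
Pull out 2: since 3 ≡ 3 (mod 8), (2/3) = -1.
Reached (1/3) = 1. Collecting the sign flips along the way, the symbol is -1.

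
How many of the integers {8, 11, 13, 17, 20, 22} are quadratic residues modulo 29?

(8/29) = -1 → non-residue.
(11/29) = -1 → non-residue.
(13/29) = +1 → QR.
(17/29) = -1 → non-residue.
(20/29) = +1 → QR.
(22/29) = +1 → QR.
Total quadratic residues among the 6: 3.

3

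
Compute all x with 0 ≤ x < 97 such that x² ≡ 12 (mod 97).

97 ≡ 1 (mod 4), so we find a root by search.
Trying successive values, 20² = 400 ≡ 12 (mod 97). The other root is 97 − 20 = 77.

20, 77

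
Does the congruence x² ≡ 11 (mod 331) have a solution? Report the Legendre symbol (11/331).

Euler's criterion: (11/331) ≡ 11^165 (mod 331).
11^2 ≡ 121 (mod 331)
11^4 ≡ 77 (mod 331)
11^8 ≡ 302 (mod 331)
11^16 ≡ 179 (mod 331)
11^32 ≡ 265 (mod 331)
11^64 ≡ 53 (mod 331)
11^128 ≡ 161 (mod 331)
11^165 = 11^(128+32+4+1) ≡ 330 (mod 331).
Result is 330 ≡ −1, so (11/331) = −1.

-1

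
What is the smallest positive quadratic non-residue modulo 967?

(2/967) = +1, so 2 is a residue.
(3/967) = −1, so 3 is the smallest positive non-residue mod 967.

3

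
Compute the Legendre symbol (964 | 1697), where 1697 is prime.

Pull out 2^2: since 1697 ≡ 1 (mod 8), (2/1697) = +1, so (2/1697)^2 = +1.
Reciprocity: 241 ≡ 1 and 1697 ≡ 1 (mod 4), so (241/1697) = +(1697/241).
Reduce top mod 241: now compute (10/241).
Pull out 2: since 241 ≡ 1 (mod 8), (2/241) = +1.
Reciprocity: 5 ≡ 1 and 241 ≡ 1 (mod 4), so (5/241) = +(241/5).
Reduce top mod 5: now compute (1/5).
Reached (1/5) = 1. Collecting the sign flips along the way, the symbol is +1.

1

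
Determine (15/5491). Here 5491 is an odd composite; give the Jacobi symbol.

-1

Reciprocity: 15 ≡ 3 and 5491 ≡ 3 (mod 4), so (15/5491) = −(5491/15).
Reduce top mod 15: now compute (1/15).
Reached (1/15) = 1. Collecting the sign flips along the way, the symbol is -1.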